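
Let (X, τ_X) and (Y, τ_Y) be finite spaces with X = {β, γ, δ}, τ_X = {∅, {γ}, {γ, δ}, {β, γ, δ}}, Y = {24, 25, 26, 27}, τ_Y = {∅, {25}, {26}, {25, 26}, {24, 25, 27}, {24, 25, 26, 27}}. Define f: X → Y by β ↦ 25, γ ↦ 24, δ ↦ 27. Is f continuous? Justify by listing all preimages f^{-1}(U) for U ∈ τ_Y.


f is NOT continuous.

Compute f^{-1}(U) for each U ∈ τ_Y:
  U = ∅: f^{-1}(U) = ∅ ∈ τ_X ✓.
  U = {25}: f^{-1}(U) = {β} ∉ τ_X ✗.
  U = {26}: f^{-1}(U) = ∅ ∈ τ_X ✓.
  U = {25, 26}: f^{-1}(U) = {β} ∉ τ_X ✗.
  U = {24, 25, 27}: f^{-1}(U) = {β, γ, δ} ∈ τ_X ✓.
  U = {24, 25, 26, 27}: f^{-1}(U) = {β, γ, δ} ∈ τ_X ✓.
Found U = {25} with f^{-1}(U) = {β} not in τ_X. Therefore f is NOT continuous.


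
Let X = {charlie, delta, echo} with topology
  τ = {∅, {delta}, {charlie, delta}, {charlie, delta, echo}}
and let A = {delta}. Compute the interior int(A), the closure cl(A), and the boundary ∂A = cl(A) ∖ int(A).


int(A) = {delta}, cl(A) = {charlie, delta, echo}, ∂A = {charlie, echo}.

Closed sets in (X, τ) are complements of opens:
  closed(X, τ) = {∅, {echo}, {charlie, echo}, {charlie, delta, echo}}.
int(A) = ⋃ {U ∈ τ : U ⊆ A}. Opens contained in A: ∅, {delta}.
Taking the union of these: int(A) = {delta}.
cl(A) = ⋂ {C closed : A ⊆ C}. Closed sets containing A: {charlie, delta, echo}.
Intersecting these: cl(A) = {charlie, delta, echo}.
∂A = cl(A) ∖ int(A) = {charlie, delta, echo} ∖ {delta} = {charlie, echo}.


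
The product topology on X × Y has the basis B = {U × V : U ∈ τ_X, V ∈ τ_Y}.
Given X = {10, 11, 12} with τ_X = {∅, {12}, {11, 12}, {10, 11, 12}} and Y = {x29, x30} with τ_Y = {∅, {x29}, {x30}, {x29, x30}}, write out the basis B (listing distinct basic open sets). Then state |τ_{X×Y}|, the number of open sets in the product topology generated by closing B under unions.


Basis B = {∅ × ∅, {12} × {x29}, {12} × {x30}, {11, 12} × {x29}, {11, 12} × {x30}, {12} × {x29, x30}, {10, 11, 12} × {x29}, {10, 11, 12} × {x30}, {11, 12} × {x29, x30}, {10, 11, 12} × {x29, x30}}; |τ_{X×Y}| = 16.

Enumerate products U × V with U ∈ τ_X, V ∈ τ_Y (deduplicated):
  ∅ × ∅ = {} (∅)
  {12} × {x29} = {(12,x29)}
  {12} × {x30} = {(12,x30)}
  {11, 12} × {x29} = {(11,x29), (12,x29)}
  {11, 12} × {x30} = {(11,x30), (12,x30)}
  {12} × {x29, x30} = {(12,x29), (12,x30)}
  {10, 11, 12} × {x29} = {(10,x29), (11,x29), (12,x29)}
  {10, 11, 12} × {x30} = {(10,x30), (11,x30), (12,x30)}
  {11, 12} × {x29, x30} = {(11,x29), (11,x30), (12,x29), (12,x30)}
  {10, 11, 12} × {x29, x30} = {(10,x29), (10,x30), (11,x29), (11,x30), (12,x29), (12,x30)}
These 10 distinct sets form the basis B.
Close under arbitrary unions to get τ_{X×Y}; counting gives |τ_{X×Y}| = 16.


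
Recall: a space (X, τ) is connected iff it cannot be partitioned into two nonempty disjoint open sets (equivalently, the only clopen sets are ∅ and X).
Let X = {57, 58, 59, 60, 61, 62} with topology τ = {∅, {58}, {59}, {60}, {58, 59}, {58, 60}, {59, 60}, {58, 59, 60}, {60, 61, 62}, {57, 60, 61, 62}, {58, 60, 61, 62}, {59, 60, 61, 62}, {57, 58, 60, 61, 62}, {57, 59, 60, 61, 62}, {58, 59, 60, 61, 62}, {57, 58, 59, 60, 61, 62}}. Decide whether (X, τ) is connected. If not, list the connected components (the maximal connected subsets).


(X, τ) is disconnected; components = [{58}, {59}, {57, 60, 61, 62}].

Find clopen sets (U ∈ τ with X ∖ U ∈ τ):
  U = ∅, X ∖ U = {57, 58, 59, 60, 61, 62} — both open, so U is clopen.
  U = {58}, X ∖ U = {57, 59, 60, 61, 62} — both open, so U is clopen.
  U = {59}, X ∖ U = {57, 58, 60, 61, 62} — both open, so U is clopen.
  U = {58, 59}, X ∖ U = {57, 60, 61, 62} — both open, so U is clopen.
  U = {57, 60, 61, 62}, X ∖ U = {58, 59} — both open, so U is clopen.
  U = {57, 58, 60, 61, 62}, X ∖ U = {59} — both open, so U is clopen.
  U = {57, 59, 60, 61, 62}, X ∖ U = {58} — both open, so U is clopen.
  U = {57, 58, 59, 60, 61, 62}, X ∖ U = ∅ — both open, so U is clopen.
Nontrivial clopen(s) exist: e.g. {57, 59, 60, 61, 62}. So (X, τ) is disconnected.
Compute connected components by grouping points that agree on all clopens:
  component: {58}
  component: {59}
  component: {57, 60, 61, 62}


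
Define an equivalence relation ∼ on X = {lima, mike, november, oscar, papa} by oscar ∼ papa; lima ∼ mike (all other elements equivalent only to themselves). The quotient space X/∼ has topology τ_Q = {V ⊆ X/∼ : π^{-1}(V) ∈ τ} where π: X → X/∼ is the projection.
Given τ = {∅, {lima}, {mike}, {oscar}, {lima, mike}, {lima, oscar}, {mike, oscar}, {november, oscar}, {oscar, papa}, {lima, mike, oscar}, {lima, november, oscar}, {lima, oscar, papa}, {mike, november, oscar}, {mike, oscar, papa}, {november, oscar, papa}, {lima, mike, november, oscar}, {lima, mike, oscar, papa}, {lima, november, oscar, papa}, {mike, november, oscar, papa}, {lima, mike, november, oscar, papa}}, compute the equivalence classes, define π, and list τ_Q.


X/∼ = {[lima=mike], [november], [oscar=papa]}; |τ_Q| = 6.

Equivalence classes: [lima=mike], [november], [oscar=papa].
Quotient map π: X → X/∼ sends lima ↦ [lima=mike], mike ↦ [lima=mike], november ↦ [november], oscar ↦ [oscar=papa], papa ↦ [oscar=papa].
For each subset V ⊆ X/∼, compute π^{-1}(V) ⊆ X and check whether π^{-1}(V) ∈ τ. V is open in τ_Q iff π^{-1}(V) ∈ τ.
  V = {}: π^{-1}(V) = ∅ ∈ τ ✓.
  V = {[lima=mike]}: π^{-1}(V) = {lima, mike} ∈ τ ✓.
  V = {[november]}: π^{-1}(V) = {november} ∉ τ ✗.
  V = {[lima=mike], [november]}: π^{-1}(V) = {lima, mike, november} ∉ τ ✗.
  V = {[oscar=papa]}: π^{-1}(V) = {oscar, papa} ∈ τ ✓.
  V = {[lima=mike], [oscar=papa]}: π^{-1}(V) = {lima, mike, oscar, papa} ∈ τ ✓.
  V = {[november], [oscar=papa]}: π^{-1}(V) = {november, oscar, papa} ∈ τ ✓.
  V = {[lima=mike], [november], [oscar=papa]}: π^{-1}(V) = {lima, mike, november, oscar, papa} ∈ τ ✓.
Open sets in the quotient: τ_Q = {{}, {[lima=mike]}, {[oscar=papa]}, {[lima=mike], [oscar=papa]}, {[november], [oscar=papa]}, {[lima=mike], [november], [oscar=papa]}} (6 elements).


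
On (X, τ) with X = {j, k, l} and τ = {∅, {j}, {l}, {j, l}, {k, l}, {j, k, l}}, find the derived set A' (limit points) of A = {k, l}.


A' = {k}

For each x ∈ X, list the open sets U ∈ τ with x ∈ U, then check whether U ∩ (A ∖ {x}) ≠ ∅ for every such U.
  x = j: open {j} ∋ x has {j} ∩ (A ∖ {j}) = ∅, so x is NOT a limit point.
  x = k: opens ∋ x are {k, l}, {j, k, l}; each meets A ∖ {k}, so x IS a limit point.
  x = l: open {l} ∋ x has {l} ∩ (A ∖ {l}) = ∅, so x is NOT a limit point.
Collecting: A' = {k}.


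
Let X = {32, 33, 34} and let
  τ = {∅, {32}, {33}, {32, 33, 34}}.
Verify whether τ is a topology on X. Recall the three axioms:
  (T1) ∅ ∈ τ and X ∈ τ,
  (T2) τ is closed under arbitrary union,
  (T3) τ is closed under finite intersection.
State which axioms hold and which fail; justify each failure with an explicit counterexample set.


τ is NOT a topology on X.

Axiom (T1): ∅ ∈ τ? Yes; X ∈ τ? Yes.
Axiom (T2/T3): check pairwise unions and intersections of members of τ.
Counterexample for (T2): {32} ∪ {33} = {32, 33} ∉ τ. Therefore τ is NOT a topology.


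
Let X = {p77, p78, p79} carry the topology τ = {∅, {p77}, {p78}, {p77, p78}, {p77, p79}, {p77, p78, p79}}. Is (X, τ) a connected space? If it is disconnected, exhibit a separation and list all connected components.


(X, τ) is disconnected; components = [{p78}, {p77, p79}].

Find clopen sets (U ∈ τ with X ∖ U ∈ τ):
  U = ∅, X ∖ U = {p77, p78, p79} — both open, so U is clopen.
  U = {p78}, X ∖ U = {p77, p79} — both open, so U is clopen.
  U = {p77, p79}, X ∖ U = {p78} — both open, so U is clopen.
  U = {p77, p78, p79}, X ∖ U = ∅ — both open, so U is clopen.
Nontrivial clopen(s) exist: e.g. {p78}. So (X, τ) is disconnected.
Compute connected components by grouping points that agree on all clopens:
  component: {p78}
  component: {p77, p79}


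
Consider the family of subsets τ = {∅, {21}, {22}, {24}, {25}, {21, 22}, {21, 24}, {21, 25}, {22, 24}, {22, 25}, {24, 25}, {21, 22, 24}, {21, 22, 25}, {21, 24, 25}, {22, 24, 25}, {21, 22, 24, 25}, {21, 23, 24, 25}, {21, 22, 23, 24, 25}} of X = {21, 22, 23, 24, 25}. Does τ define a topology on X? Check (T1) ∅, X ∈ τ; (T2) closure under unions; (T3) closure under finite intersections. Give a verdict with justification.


τ IS a topology on X.

Axiom (T1): ∅ ∈ τ? Yes; X ∈ τ? Yes.
Axiom (T2/T3): check pairwise unions and intersections of members of τ.
All pairwise intersections and unions checked — each lies in τ. Therefore τ satisfies (T1), (T2), (T3): it IS a topology on X.


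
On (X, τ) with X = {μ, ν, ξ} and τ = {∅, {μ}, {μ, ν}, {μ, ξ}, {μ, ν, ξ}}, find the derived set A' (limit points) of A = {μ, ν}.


A' = {ν, ξ}

For each x ∈ X, list the open sets U ∈ τ with x ∈ U, then check whether U ∩ (A ∖ {x}) ≠ ∅ for every such U.
  x = μ: open {μ} ∋ x has {μ} ∩ (A ∖ {μ}) = ∅, so x is NOT a limit point.
  x = ν: opens ∋ x are {μ, ν}, {μ, ν, ξ}; each meets A ∖ {ν}, so x IS a limit point.
  x = ξ: opens ∋ x are {μ, ξ}, {μ, ν, ξ}; each meets A ∖ {ξ}, so x IS a limit point.
Collecting: A' = {ν, ξ}.


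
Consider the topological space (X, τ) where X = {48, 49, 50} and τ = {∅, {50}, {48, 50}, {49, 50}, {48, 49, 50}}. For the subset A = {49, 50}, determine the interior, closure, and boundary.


int(A) = {49, 50}, cl(A) = {48, 49, 50}, ∂A = {48}.

Closed sets in (X, τ) are complements of opens:
  closed(X, τ) = {∅, {48}, {49}, {48, 49}, {48, 49, 50}}.
int(A) = ⋃ {U ∈ τ : U ⊆ A}. Opens contained in A: ∅, {50}, {49, 50}.
Taking the union of these: int(A) = {49, 50}.
cl(A) = ⋂ {C closed : A ⊆ C}. Closed sets containing A: {48, 49, 50}.
Intersecting these: cl(A) = {48, 49, 50}.
∂A = cl(A) ∖ int(A) = {48, 49, 50} ∖ {49, 50} = {48}.


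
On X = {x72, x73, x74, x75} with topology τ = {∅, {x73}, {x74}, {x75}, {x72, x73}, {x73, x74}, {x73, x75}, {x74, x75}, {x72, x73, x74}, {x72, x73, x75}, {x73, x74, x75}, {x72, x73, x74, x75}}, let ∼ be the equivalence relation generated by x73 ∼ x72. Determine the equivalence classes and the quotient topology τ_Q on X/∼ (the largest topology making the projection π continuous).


X/∼ = {[x72=x73], [x74], [x75]}; |τ_Q| = 8.

Equivalence classes: [x72=x73], [x74], [x75].
Quotient map π: X → X/∼ sends x72 ↦ [x72=x73], x73 ↦ [x72=x73], x74 ↦ [x74], x75 ↦ [x75].
For each subset V ⊆ X/∼, compute π^{-1}(V) ⊆ X and check whether π^{-1}(V) ∈ τ. V is open in τ_Q iff π^{-1}(V) ∈ τ.
  V = {}: π^{-1}(V) = ∅ ∈ τ ✓.
  V = {[x72=x73]}: π^{-1}(V) = {x72, x73} ∈ τ ✓.
  V = {[x74]}: π^{-1}(V) = {x74} ∈ τ ✓.
  V = {[x72=x73], [x74]}: π^{-1}(V) = {x72, x73, x74} ∈ τ ✓.
  V = {[x75]}: π^{-1}(V) = {x75} ∈ τ ✓.
  V = {[x72=x73], [x75]}: π^{-1}(V) = {x72, x73, x75} ∈ τ ✓.
  V = {[x74], [x75]}: π^{-1}(V) = {x74, x75} ∈ τ ✓.
  V = {[x72=x73], [x74], [x75]}: π^{-1}(V) = {x72, x73, x74, x75} ∈ τ ✓.
Open sets in the quotient: τ_Q = {{}, {[x72=x73]}, {[x74]}, {[x72=x73], [x74]}, {[x75]}, {[x72=x73], [x75]}, {[x74], [x75]}, {[x72=x73], [x74], [x75]}} (8 elements).


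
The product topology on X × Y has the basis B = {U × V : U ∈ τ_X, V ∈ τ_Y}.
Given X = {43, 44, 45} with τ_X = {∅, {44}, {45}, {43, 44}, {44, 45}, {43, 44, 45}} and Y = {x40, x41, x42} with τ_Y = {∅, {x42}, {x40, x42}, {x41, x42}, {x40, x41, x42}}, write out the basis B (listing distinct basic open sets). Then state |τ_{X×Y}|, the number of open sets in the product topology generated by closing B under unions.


Basis B = {∅ × ∅, {44} × {x42}, {45} × {x42}, {43, 44} × {x42}, {44} × {x40, x42}, {44} × {x41, x42}, {44, 45} × {x42}, {45} × {x40, x42}, {45} × {x41, x42}, {43, 44, 45} × {x42}, {44} × {x40, x41, x42}, {45} × {x40, x41, x42}, {43, 44} × {x40, x42}, {43, 44} × {x41, x42}, {44, 45} × {x40, x42}, {44, 45} × {x41, x42}, {43, 44} × {x40, x41, x42}, {43, 44, 45} × {x40, x42}, {43, 44, 45} × {x41, x42}, {44, 45} × {x40, x41, x42}, {43, 44, 45} × {x40, x41, x42}}; |τ_{X×Y}| = 70.

Enumerate products U × V with U ∈ τ_X, V ∈ τ_Y (deduplicated):
  ∅ × ∅ = {} (∅)
  {44} × {x42} = {(44,x42)}
  {45} × {x42} = {(45,x42)}
  {43, 44} × {x42} = {(43,x42), (44,x42)}
  {44} × {x40, x42} = {(44,x40), (44,x42)}
  {44} × {x41, x42} = {(44,x41), (44,x42)}
  {44, 45} × {x42} = {(44,x42), (45,x42)}
  {45} × {x40, x42} = {(45,x40), (45,x42)}
  {45} × {x41, x42} = {(45,x41), (45,x42)}
  {43, 44, 45} × {x42} = {(43,x42), (44,x42), (45,x42)}
  {44} × {x40, x41, x42} = {(44,x40), (44,x41), (44,x42)}
  {45} × {x40, x41, x42} = {(45,x40), (45,x41), (45,x42)}
  {43, 44} × {x40, x42} = {(43,x40), (43,x42), (44,x40), (44,x42)}
  {43, 44} × {x41, x42} = {(43,x41), (43,x42), (44,x41), (44,x42)}
  {44, 45} × {x40, x42} = {(44,x40), (44,x42), (45,x40), (45,x42)}
  {44, 45} × {x41, x42} = {(44,x41), (44,x42), (45,x41), (45,x42)}
  {43, 44} × {x40, x41, x42} = {(43,x40), (43,x41), (43,x42), (44,x40), (44,x41), (44,x42)}
  {43, 44, 45} × {x40, x42} = {(43,x40), (43,x42), (44,x40), (44,x42), (45,x40), (45,x42)}
  {43, 44, 45} × {x41, x42} = {(43,x41), (43,x42), (44,x41), (44,x42), (45,x41), (45,x42)}
  {44, 45} × {x40, x41, x42} = {(44,x40), (44,x41), (44,x42), (45,x40), (45,x41), (45,x42)}
  {43, 44, 45} × {x40, x41, x42} = {(43,x40), (43,x41), (43,x42), (44,x40), (44,x41), (44,x42), (45,x40), (45,x41), (45,x42)}
These 21 distinct sets form the basis B.
Close under arbitrary unions to get τ_{X×Y}; counting gives |τ_{X×Y}| = 70.


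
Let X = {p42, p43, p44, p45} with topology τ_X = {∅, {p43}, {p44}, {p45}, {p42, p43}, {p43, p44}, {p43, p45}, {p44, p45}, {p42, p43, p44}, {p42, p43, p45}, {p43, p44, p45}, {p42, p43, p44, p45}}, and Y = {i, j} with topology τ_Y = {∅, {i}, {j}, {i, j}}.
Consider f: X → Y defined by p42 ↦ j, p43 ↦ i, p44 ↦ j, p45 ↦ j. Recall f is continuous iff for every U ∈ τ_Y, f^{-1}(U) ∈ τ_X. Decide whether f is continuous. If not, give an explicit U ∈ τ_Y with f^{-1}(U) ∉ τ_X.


f is NOT continuous.

Compute f^{-1}(U) for each U ∈ τ_Y:
  U = ∅: f^{-1}(U) = ∅ ∈ τ_X ✓.
  U = {i}: f^{-1}(U) = {p43} ∈ τ_X ✓.
  U = {j}: f^{-1}(U) = {p42, p44, p45} ∉ τ_X ✗.
  U = {i, j}: f^{-1}(U) = {p42, p43, p44, p45} ∈ τ_X ✓.
Found U = {j} with f^{-1}(U) = {p42, p44, p45} not in τ_X. Therefore f is NOT continuous.


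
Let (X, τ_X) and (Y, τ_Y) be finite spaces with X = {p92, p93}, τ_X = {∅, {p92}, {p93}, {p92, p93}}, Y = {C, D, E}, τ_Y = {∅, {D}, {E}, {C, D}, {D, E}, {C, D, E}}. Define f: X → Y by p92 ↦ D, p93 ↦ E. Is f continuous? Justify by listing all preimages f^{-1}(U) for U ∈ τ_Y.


f IS continuous.

Compute f^{-1}(U) for each U ∈ τ_Y:
  U = ∅: f^{-1}(U) = ∅ ∈ τ_X ✓.
  U = {D}: f^{-1}(U) = {p92} ∈ τ_X ✓.
  U = {E}: f^{-1}(U) = {p93} ∈ τ_X ✓.
  U = {C, D}: f^{-1}(U) = {p92} ∈ τ_X ✓.
  U = {D, E}: f^{-1}(U) = {p92, p93} ∈ τ_X ✓.
  U = {C, D, E}: f^{-1}(U) = {p92, p93} ∈ τ_X ✓.
Every preimage lies in τ_X, so f IS continuous.


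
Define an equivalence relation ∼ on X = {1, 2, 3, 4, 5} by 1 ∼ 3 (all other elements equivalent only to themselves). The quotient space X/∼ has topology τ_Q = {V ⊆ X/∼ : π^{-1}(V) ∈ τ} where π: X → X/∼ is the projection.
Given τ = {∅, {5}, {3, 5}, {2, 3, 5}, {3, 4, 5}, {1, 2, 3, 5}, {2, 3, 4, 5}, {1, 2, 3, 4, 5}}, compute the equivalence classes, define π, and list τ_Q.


X/∼ = {[1=3], [2], [4], [5]}; |τ_Q| = 4.

Equivalence classes: [1=3], [2], [4], [5].
Quotient map π: X → X/∼ sends 1 ↦ [1=3], 2 ↦ [2], 3 ↦ [1=3], 4 ↦ [4], 5 ↦ [5].
For each subset V ⊆ X/∼, compute π^{-1}(V) ⊆ X and check whether π^{-1}(V) ∈ τ. V is open in τ_Q iff π^{-1}(V) ∈ τ.
  V = {}: π^{-1}(V) = ∅ ∈ τ ✓.
  V = {[1=3]}: π^{-1}(V) = {1, 3} ∉ τ ✗.
  V = {[2]}: π^{-1}(V) = {2} ∉ τ ✗.
  V = {[1=3], [2]}: π^{-1}(V) = {1, 2, 3} ∉ τ ✗.
  V = {[4]}: π^{-1}(V) = {4} ∉ τ ✗.
  V = {[1=3], [4]}: π^{-1}(V) = {1, 3, 4} ∉ τ ✗.
  V = {[2], [4]}: π^{-1}(V) = {2, 4} ∉ τ ✗.
  V = {[1=3], [2], [4]}: π^{-1}(V) = {1, 2, 3, 4} ∉ τ ✗.
  V = {[5]}: π^{-1}(V) = {5} ∈ τ ✓.
  V = {[1=3], [5]}: π^{-1}(V) = {1, 3, 5} ∉ τ ✗.
  V = {[2], [5]}: π^{-1}(V) = {2, 5} ∉ τ ✗.
  V = {[1=3], [2], [5]}: π^{-1}(V) = {1, 2, 3, 5} ∈ τ ✓.
  V = {[4], [5]}: π^{-1}(V) = {4, 5} ∉ τ ✗.
  V = {[1=3], [4], [5]}: π^{-1}(V) = {1, 3, 4, 5} ∉ τ ✗.
  V = {[2], [4], [5]}: π^{-1}(V) = {2, 4, 5} ∉ τ ✗.
  V = {[1=3], [2], [4], [5]}: π^{-1}(V) = {1, 2, 3, 4, 5} ∈ τ ✓.
Open sets in the quotient: τ_Q = {{}, {[5]}, {[1=3], [2], [5]}, {[1=3], [2], [4], [5]}} (4 elements).


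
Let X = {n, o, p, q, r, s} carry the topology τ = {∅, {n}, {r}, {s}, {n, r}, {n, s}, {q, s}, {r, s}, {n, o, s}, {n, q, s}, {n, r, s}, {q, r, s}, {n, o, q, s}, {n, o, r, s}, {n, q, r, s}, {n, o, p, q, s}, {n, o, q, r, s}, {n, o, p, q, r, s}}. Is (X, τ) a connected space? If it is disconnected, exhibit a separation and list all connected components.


(X, τ) is disconnected; components = [{r}, {n, o, p, q, s}].

Find clopen sets (U ∈ τ with X ∖ U ∈ τ):
  U = ∅, X ∖ U = {n, o, p, q, r, s} — both open, so U is clopen.
  U = {r}, X ∖ U = {n, o, p, q, s} — both open, so U is clopen.
  U = {n, o, p, q, s}, X ∖ U = {r} — both open, so U is clopen.
  U = {n, o, p, q, r, s}, X ∖ U = ∅ — both open, so U is clopen.
Nontrivial clopen(s) exist: e.g. {r}. So (X, τ) is disconnected.
Compute connected components by grouping points that agree on all clopens:
  component: {r}
  component: {n, o, p, q, s}


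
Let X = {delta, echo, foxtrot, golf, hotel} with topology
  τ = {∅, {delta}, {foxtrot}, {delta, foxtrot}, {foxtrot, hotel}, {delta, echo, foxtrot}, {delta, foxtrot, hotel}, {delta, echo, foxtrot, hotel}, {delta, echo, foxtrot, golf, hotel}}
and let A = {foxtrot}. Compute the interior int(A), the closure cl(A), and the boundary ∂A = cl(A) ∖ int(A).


int(A) = {foxtrot}, cl(A) = {echo, foxtrot, golf, hotel}, ∂A = {echo, golf, hotel}.

Closed sets in (X, τ) are complements of opens:
  closed(X, τ) = {∅, {golf}, {echo, golf}, {golf, hotel}, {delta, echo, golf}, {echo, golf, hotel}, {delta, echo, golf, hotel}, {echo, foxtrot, golf, hotel}, {delta, echo, foxtrot, golf, hotel}}.
int(A) = ⋃ {U ∈ τ : U ⊆ A}. Opens contained in A: ∅, {foxtrot}.
Taking the union of these: int(A) = {foxtrot}.
cl(A) = ⋂ {C closed : A ⊆ C}. Closed sets containing A: {echo, foxtrot, golf, hotel}, {delta, echo, foxtrot, golf, hotel}.
Intersecting these: cl(A) = {echo, foxtrot, golf, hotel}.
∂A = cl(A) ∖ int(A) = {echo, foxtrot, golf, hotel} ∖ {foxtrot} = {echo, golf, hotel}.


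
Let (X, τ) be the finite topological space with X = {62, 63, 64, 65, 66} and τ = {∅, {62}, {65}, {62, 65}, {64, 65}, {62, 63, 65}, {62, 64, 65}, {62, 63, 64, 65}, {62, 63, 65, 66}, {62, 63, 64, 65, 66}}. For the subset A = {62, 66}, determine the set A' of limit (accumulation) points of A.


A' = {63, 66}

For each x ∈ X, list the open sets U ∈ τ with x ∈ U, then check whether U ∩ (A ∖ {x}) ≠ ∅ for every such U.
  x = 62: open {62} ∋ x has {62} ∩ (A ∖ {62}) = ∅, so x is NOT a limit point.
  x = 63: opens ∋ x are {62, 63, 65}, {62, 63, 64, 65}, {62, 63, 65, 66}, {62, 63, 64, 65, 66}; each meets A ∖ {63}, so x IS a limit point.
  x = 64: open {64, 65} ∋ x has {64, 65} ∩ (A ∖ {64}) = ∅, so x is NOT a limit point.
  x = 65: open {65} ∋ x has {65} ∩ (A ∖ {65}) = ∅, so x is NOT a limit point.
  x = 66: opens ∋ x are {62, 63, 65, 66}, {62, 63, 64, 65, 66}; each meets A ∖ {66}, so x IS a limit point.
Collecting: A' = {63, 66}.


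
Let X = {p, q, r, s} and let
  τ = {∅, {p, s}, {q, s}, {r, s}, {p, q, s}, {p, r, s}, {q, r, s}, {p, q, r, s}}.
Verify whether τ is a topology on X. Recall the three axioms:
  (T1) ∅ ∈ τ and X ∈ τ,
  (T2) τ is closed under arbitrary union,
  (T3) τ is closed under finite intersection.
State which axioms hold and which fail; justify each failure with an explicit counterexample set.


τ is NOT a topology on X.

Axiom (T1): ∅ ∈ τ? Yes; X ∈ τ? Yes.
Axiom (T2/T3): check pairwise unions and intersections of members of τ.
Counterexample for (T3): {p, s} ∩ {q, s} = {s} ∉ τ. Therefore τ is NOT a topology.


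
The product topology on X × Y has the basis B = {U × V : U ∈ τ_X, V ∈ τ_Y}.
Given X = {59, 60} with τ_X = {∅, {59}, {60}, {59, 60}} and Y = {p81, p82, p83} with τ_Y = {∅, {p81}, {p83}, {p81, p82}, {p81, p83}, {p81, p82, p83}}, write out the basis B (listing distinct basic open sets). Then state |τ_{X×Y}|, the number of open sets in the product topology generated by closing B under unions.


Basis B = {∅ × ∅, {59} × {p81}, {59} × {p83}, {60} × {p81}, {60} × {p83}, {59} × {p81, p82}, {59} × {p81, p83}, {59, 60} × {p81}, {59, 60} × {p83}, {60} × {p81, p82}, {60} × {p81, p83}, {59} × {p81, p82, p83}, {60} × {p81, p82, p83}, {59, 60} × {p81, p82}, {59, 60} × {p81, p83}, {59, 60} × {p81, p82, p83}}; |τ_{X×Y}| = 36.

Enumerate products U × V with U ∈ τ_X, V ∈ τ_Y (deduplicated):
  ∅ × ∅ = {} (∅)
  {59} × {p81} = {(59,p81)}
  {59} × {p83} = {(59,p83)}
  {60} × {p81} = {(60,p81)}
  {60} × {p83} = {(60,p83)}
  {59} × {p81, p82} = {(59,p81), (59,p82)}
  {59} × {p81, p83} = {(59,p81), (59,p83)}
  {59, 60} × {p81} = {(59,p81), (60,p81)}
  {59, 60} × {p83} = {(59,p83), (60,p83)}
  {60} × {p81, p82} = {(60,p81), (60,p82)}
  {60} × {p81, p83} = {(60,p81), (60,p83)}
  {59} × {p81, p82, p83} = {(59,p81), (59,p82), (59,p83)}
  {60} × {p81, p82, p83} = {(60,p81), (60,p82), (60,p83)}
  {59, 60} × {p81, p82} = {(59,p81), (59,p82), (60,p81), (60,p82)}
  {59, 60} × {p81, p83} = {(59,p81), (59,p83), (60,p81), (60,p83)}
  {59, 60} × {p81, p82, p83} = {(59,p81), (59,p82), (59,p83), (60,p81), (60,p82), (60,p83)}
These 16 distinct sets form the basis B.
Close under arbitrary unions to get τ_{X×Y}; counting gives |τ_{X×Y}| = 36.


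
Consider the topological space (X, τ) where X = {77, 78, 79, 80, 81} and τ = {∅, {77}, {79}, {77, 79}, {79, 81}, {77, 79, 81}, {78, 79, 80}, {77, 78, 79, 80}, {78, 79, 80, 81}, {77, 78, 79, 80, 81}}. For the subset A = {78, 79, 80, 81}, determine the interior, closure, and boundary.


int(A) = {78, 79, 80, 81}, cl(A) = {78, 79, 80, 81}, ∂A = ∅.

Closed sets in (X, τ) are complements of opens:
  closed(X, τ) = {∅, {77}, {81}, {77, 81}, {78, 80}, {77, 78, 80}, {78, 80, 81}, {77, 78, 80, 81}, {78, 79, 80, 81}, {77, 78, 79, 80, 81}}.
int(A) = ⋃ {U ∈ τ : U ⊆ A}. Opens contained in A: ∅, {79}, {79, 81}, {78, 79, 80}, {78, 79, 80, 81}.
Taking the union of these: int(A) = {78, 79, 80, 81}.
cl(A) = ⋂ {C closed : A ⊆ C}. Closed sets containing A: {78, 79, 80, 81}, {77, 78, 79, 80, 81}.
Intersecting these: cl(A) = {78, 79, 80, 81}.
∂A = cl(A) ∖ int(A) = {78, 79, 80, 81} ∖ {78, 79, 80, 81} = ∅.


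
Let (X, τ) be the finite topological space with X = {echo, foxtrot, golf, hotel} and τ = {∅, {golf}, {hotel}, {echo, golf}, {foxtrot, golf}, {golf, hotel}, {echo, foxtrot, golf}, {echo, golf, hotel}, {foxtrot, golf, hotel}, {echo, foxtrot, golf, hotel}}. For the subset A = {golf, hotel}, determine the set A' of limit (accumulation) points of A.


A' = {echo, foxtrot}

For each x ∈ X, list the open sets U ∈ τ with x ∈ U, then check whether U ∩ (A ∖ {x}) ≠ ∅ for every such U.
  x = echo: opens ∋ x are {echo, golf}, {echo, foxtrot, golf}, {echo, golf, hotel}, {echo, foxtrot, golf, hotel}; each meets A ∖ {echo}, so x IS a limit point.
  x = foxtrot: opens ∋ x are {foxtrot, golf}, {echo, foxtrot, golf}, {foxtrot, golf, hotel}, {echo, foxtrot, golf, hotel}; each meets A ∖ {foxtrot}, so x IS a limit point.
  x = golf: open {golf} ∋ x has {golf} ∩ (A ∖ {golf}) = ∅, so x is NOT a limit point.
  x = hotel: open {hotel} ∋ x has {hotel} ∩ (A ∖ {hotel}) = ∅, so x is NOT a limit point.
Collecting: A' = {echo, foxtrot}.


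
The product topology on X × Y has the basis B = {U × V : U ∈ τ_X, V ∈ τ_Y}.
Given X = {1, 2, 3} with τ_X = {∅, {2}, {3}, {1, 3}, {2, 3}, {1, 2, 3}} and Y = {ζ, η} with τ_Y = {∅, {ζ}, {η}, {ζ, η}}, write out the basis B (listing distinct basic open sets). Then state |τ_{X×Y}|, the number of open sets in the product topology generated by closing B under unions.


Basis B = {∅ × ∅, {2} × {ζ}, {2} × {η}, {3} × {ζ}, {3} × {η}, {1, 3} × {ζ}, {1, 3} × {η}, {2} × {ζ, η}, {2, 3} × {ζ}, {2, 3} × {η}, {3} × {ζ, η}, {1, 2, 3} × {ζ}, {1, 2, 3} × {η}, {1, 3} × {ζ, η}, {2, 3} × {ζ, η}, {1, 2, 3} × {ζ, η}}; |τ_{X×Y}| = 36.

Enumerate products U × V with U ∈ τ_X, V ∈ τ_Y (deduplicated):
  ∅ × ∅ = {} (∅)
  {2} × {ζ} = {(2,ζ)}
  {2} × {η} = {(2,η)}
  {3} × {ζ} = {(3,ζ)}
  {3} × {η} = {(3,η)}
  {1, 3} × {ζ} = {(1,ζ), (3,ζ)}
  {1, 3} × {η} = {(1,η), (3,η)}
  {2} × {ζ, η} = {(2,ζ), (2,η)}
  {2, 3} × {ζ} = {(2,ζ), (3,ζ)}
  {2, 3} × {η} = {(2,η), (3,η)}
  {3} × {ζ, η} = {(3,ζ), (3,η)}
  {1, 2, 3} × {ζ} = {(1,ζ), (2,ζ), (3,ζ)}
  {1, 2, 3} × {η} = {(1,η), (2,η), (3,η)}
  {1, 3} × {ζ, η} = {(1,ζ), (1,η), (3,ζ), (3,η)}
  {2, 3} × {ζ, η} = {(2,ζ), (2,η), (3,ζ), (3,η)}
  {1, 2, 3} × {ζ, η} = {(1,ζ), (1,η), (2,ζ), (2,η), (3,ζ), (3,η)}
These 16 distinct sets form the basis B.
Close under arbitrary unions to get τ_{X×Y}; counting gives |τ_{X×Y}| = 36.


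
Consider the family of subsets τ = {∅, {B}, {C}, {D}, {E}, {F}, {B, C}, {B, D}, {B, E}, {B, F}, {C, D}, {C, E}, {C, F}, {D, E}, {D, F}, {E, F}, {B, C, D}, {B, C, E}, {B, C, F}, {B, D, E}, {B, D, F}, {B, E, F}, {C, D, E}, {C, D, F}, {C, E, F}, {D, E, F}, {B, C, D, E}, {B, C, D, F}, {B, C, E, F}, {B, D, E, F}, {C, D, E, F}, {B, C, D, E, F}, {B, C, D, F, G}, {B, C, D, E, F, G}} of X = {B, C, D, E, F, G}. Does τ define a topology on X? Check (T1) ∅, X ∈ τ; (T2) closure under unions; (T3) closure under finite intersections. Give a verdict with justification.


τ IS a topology on X.

Axiom (T1): ∅ ∈ τ? Yes; X ∈ τ? Yes.
Axiom (T2/T3): check pairwise unions and intersections of members of τ.
All pairwise intersections and unions checked — each lies in τ. Therefore τ satisfies (T1), (T2), (T3): it IS a topology on X.


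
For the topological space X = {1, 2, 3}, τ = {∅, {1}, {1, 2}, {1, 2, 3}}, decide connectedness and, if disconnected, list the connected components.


(X, τ) is connected.

Find clopen sets (U ∈ τ with X ∖ U ∈ τ):
  U = ∅, X ∖ U = {1, 2, 3} — both open, so U is clopen.
  U = {1, 2, 3}, X ∖ U = ∅ — both open, so U is clopen.
Only trivial clopens (∅ and X) exist, so (X, τ) is connected.
Compute connected components by grouping points that agree on all clopens:
  component: {1, 2, 3}


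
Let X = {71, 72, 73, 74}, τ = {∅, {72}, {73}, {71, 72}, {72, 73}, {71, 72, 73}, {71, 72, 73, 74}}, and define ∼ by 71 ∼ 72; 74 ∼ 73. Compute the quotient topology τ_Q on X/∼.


X/∼ = {[71=72], [73=74]}; |τ_Q| = 3.

Equivalence classes: [71=72], [73=74].
Quotient map π: X → X/∼ sends 71 ↦ [71=72], 72 ↦ [71=72], 73 ↦ [73=74], 74 ↦ [73=74].
For each subset V ⊆ X/∼, compute π^{-1}(V) ⊆ X and check whether π^{-1}(V) ∈ τ. V is open in τ_Q iff π^{-1}(V) ∈ τ.
  V = {}: π^{-1}(V) = ∅ ∈ τ ✓.
  V = {[71=72]}: π^{-1}(V) = {71, 72} ∈ τ ✓.
  V = {[73=74]}: π^{-1}(V) = {73, 74} ∉ τ ✗.
  V = {[71=72], [73=74]}: π^{-1}(V) = {71, 72, 73, 74} ∈ τ ✓.
Open sets in the quotient: τ_Q = {{}, {[71=72]}, {[71=72], [73=74]}} (3 elements).


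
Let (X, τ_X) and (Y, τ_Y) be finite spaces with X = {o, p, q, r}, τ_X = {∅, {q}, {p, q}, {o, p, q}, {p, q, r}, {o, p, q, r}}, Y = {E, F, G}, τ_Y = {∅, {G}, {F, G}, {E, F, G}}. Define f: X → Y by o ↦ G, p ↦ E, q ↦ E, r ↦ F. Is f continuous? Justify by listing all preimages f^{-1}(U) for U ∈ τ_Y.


f is NOT continuous.

Compute f^{-1}(U) for each U ∈ τ_Y:
  U = ∅: f^{-1}(U) = ∅ ∈ τ_X ✓.
  U = {G}: f^{-1}(U) = {o} ∉ τ_X ✗.
  U = {F, G}: f^{-1}(U) = {o, r} ∉ τ_X ✗.
  U = {E, F, G}: f^{-1}(U) = {o, p, q, r} ∈ τ_X ✓.
Found U = {G} with f^{-1}(U) = {o} not in τ_X. Therefore f is NOT continuous.


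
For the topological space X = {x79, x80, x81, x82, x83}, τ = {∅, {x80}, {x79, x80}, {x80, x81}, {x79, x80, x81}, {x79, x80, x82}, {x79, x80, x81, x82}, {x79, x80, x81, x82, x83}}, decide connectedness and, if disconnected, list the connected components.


(X, τ) is connected.

Find clopen sets (U ∈ τ with X ∖ U ∈ τ):
  U = ∅, X ∖ U = {x79, x80, x81, x82, x83} — both open, so U is clopen.
  U = {x79, x80, x81, x82, x83}, X ∖ U = ∅ — both open, so U is clopen.
Only trivial clopens (∅ and X) exist, so (X, τ) is connected.
Compute connected components by grouping points that agree on all clopens:
  component: {x79, x80, x81, x82, x83}


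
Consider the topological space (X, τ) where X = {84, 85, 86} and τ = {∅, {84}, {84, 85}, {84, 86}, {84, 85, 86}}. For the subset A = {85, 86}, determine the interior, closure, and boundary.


int(A) = ∅, cl(A) = {85, 86}, ∂A = {85, 86}.

Closed sets in (X, τ) are complements of opens:
  closed(X, τ) = {∅, {85}, {86}, {85, 86}, {84, 85, 86}}.
int(A) = ⋃ {U ∈ τ : U ⊆ A}. Opens contained in A: ∅.
Taking the union of these: int(A) = ∅.
cl(A) = ⋂ {C closed : A ⊆ C}. Closed sets containing A: {85, 86}, {84, 85, 86}.
Intersecting these: cl(A) = {85, 86}.
∂A = cl(A) ∖ int(A) = {85, 86} ∖ ∅ = {85, 86}.


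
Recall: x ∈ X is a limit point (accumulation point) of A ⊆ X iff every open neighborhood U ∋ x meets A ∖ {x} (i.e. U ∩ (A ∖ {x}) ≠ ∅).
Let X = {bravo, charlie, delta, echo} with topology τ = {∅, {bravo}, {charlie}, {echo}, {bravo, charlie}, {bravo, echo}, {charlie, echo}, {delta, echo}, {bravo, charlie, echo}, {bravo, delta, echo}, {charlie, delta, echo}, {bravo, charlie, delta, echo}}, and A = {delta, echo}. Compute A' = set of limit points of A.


A' = {delta}

For each x ∈ X, list the open sets U ∈ τ with x ∈ U, then check whether U ∩ (A ∖ {x}) ≠ ∅ for every such U.
  x = bravo: open {bravo} ∋ x has {bravo} ∩ (A ∖ {bravo}) = ∅, so x is NOT a limit point.
  x = charlie: open {charlie} ∋ x has {charlie} ∩ (A ∖ {charlie}) = ∅, so x is NOT a limit point.
  x = delta: opens ∋ x are {delta, echo}, {bravo, delta, echo}, {charlie, delta, echo}, {bravo, charlie, delta, echo}; each meets A ∖ {delta}, so x IS a limit point.
  x = echo: open {echo} ∋ x has {echo} ∩ (A ∖ {echo}) = ∅, so x is NOT a limit point.
Collecting: A' = {delta}.


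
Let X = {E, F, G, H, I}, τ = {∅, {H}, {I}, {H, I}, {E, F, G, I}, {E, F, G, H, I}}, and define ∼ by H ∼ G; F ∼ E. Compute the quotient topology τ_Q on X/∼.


X/∼ = {[E=F], [G=H], [I]}; |τ_Q| = 3.

Equivalence classes: [E=F], [G=H], [I].
Quotient map π: X → X/∼ sends E ↦ [E=F], F ↦ [E=F], G ↦ [G=H], H ↦ [G=H], I ↦ [I].
For each subset V ⊆ X/∼, compute π^{-1}(V) ⊆ X and check whether π^{-1}(V) ∈ τ. V is open in τ_Q iff π^{-1}(V) ∈ τ.
  V = {}: π^{-1}(V) = ∅ ∈ τ ✓.
  V = {[E=F]}: π^{-1}(V) = {E, F} ∉ τ ✗.
  V = {[G=H]}: π^{-1}(V) = {G, H} ∉ τ ✗.
  V = {[E=F], [G=H]}: π^{-1}(V) = {E, F, G, H} ∉ τ ✗.
  V = {[I]}: π^{-1}(V) = {I} ∈ τ ✓.
  V = {[E=F], [I]}: π^{-1}(V) = {E, F, I} ∉ τ ✗.
  V = {[G=H], [I]}: π^{-1}(V) = {G, H, I} ∉ τ ✗.
  V = {[E=F], [G=H], [I]}: π^{-1}(V) = {E, F, G, H, I} ∈ τ ✓.
Open sets in the quotient: τ_Q = {{}, {[I]}, {[E=F], [G=H], [I]}} (3 elements).


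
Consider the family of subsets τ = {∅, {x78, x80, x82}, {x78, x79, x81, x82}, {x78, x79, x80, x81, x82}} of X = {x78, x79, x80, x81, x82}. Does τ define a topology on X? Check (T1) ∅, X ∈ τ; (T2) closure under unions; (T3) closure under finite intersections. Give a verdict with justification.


τ is NOT a topology on X.

Axiom (T1): ∅ ∈ τ? Yes; X ∈ τ? Yes.
Axiom (T2/T3): check pairwise unions and intersections of members of τ.
Counterexample for (T3): {x78, x80, x82} ∩ {x78, x79, x81, x82} = {x78, x82} ∉ τ. Therefore τ is NOT a topology.


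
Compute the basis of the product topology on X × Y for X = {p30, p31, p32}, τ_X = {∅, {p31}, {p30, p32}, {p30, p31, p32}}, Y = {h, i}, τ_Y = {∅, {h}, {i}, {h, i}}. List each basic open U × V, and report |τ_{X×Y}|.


Basis B = {∅ × ∅, {p31} × {h}, {p31} × {i}, {p30, p32} × {h}, {p30, p32} × {i}, {p31} × {h, i}, {p30, p31, p32} × {h}, {p30, p31, p32} × {i}, {p30, p32} × {h, i}, {p30, p31, p32} × {h, i}}; |τ_{X×Y}| = 16.

Enumerate products U × V with U ∈ τ_X, V ∈ τ_Y (deduplicated):
  ∅ × ∅ = {} (∅)
  {p31} × {h} = {(p31,h)}
  {p31} × {i} = {(p31,i)}
  {p30, p32} × {h} = {(p30,h), (p32,h)}
  {p30, p32} × {i} = {(p30,i), (p32,i)}
  {p31} × {h, i} = {(p31,h), (p31,i)}
  {p30, p31, p32} × {h} = {(p30,h), (p31,h), (p32,h)}
  {p30, p31, p32} × {i} = {(p30,i), (p31,i), (p32,i)}
  {p30, p32} × {h, i} = {(p30,h), (p30,i), (p32,h), (p32,i)}
  {p30, p31, p32} × {h, i} = {(p30,h), (p30,i), (p31,h), (p31,i), (p32,h), (p32,i)}
These 10 distinct sets form the basis B.
Close under arbitrary unions to get τ_{X×Y}; counting gives |τ_{X×Y}| = 16.


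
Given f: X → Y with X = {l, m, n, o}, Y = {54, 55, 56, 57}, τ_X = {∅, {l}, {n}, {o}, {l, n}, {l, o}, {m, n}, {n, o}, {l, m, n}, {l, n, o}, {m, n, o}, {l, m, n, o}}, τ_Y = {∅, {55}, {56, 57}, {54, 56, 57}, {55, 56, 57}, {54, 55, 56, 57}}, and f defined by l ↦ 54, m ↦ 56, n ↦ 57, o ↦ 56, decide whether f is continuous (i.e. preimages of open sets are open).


f IS continuous.

Compute f^{-1}(U) for each U ∈ τ_Y:
  U = ∅: f^{-1}(U) = ∅ ∈ τ_X ✓.
  U = {55}: f^{-1}(U) = ∅ ∈ τ_X ✓.
  U = {56, 57}: f^{-1}(U) = {m, n, o} ∈ τ_X ✓.
  U = {54, 56, 57}: f^{-1}(U) = {l, m, n, o} ∈ τ_X ✓.
  U = {55, 56, 57}: f^{-1}(U) = {m, n, o} ∈ τ_X ✓.
  U = {54, 55, 56, 57}: f^{-1}(U) = {l, m, n, o} ∈ τ_X ✓.
Every preimage lies in τ_X, so f IS continuous.


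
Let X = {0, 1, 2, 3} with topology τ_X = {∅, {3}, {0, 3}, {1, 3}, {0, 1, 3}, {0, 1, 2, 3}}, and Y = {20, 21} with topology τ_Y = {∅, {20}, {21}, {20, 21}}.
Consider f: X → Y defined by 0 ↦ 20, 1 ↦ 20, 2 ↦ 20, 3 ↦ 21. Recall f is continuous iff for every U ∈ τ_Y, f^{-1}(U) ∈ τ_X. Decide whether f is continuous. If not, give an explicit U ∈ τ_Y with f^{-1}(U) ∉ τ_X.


f is NOT continuous.

Compute f^{-1}(U) for each U ∈ τ_Y:
  U = ∅: f^{-1}(U) = ∅ ∈ τ_X ✓.
  U = {20}: f^{-1}(U) = {0, 1, 2} ∉ τ_X ✗.
  U = {21}: f^{-1}(U) = {3} ∈ τ_X ✓.
  U = {20, 21}: f^{-1}(U) = {0, 1, 2, 3} ∈ τ_X ✓.
Found U = {20} with f^{-1}(U) = {0, 1, 2} not in τ_X. Therefore f is NOT continuous.


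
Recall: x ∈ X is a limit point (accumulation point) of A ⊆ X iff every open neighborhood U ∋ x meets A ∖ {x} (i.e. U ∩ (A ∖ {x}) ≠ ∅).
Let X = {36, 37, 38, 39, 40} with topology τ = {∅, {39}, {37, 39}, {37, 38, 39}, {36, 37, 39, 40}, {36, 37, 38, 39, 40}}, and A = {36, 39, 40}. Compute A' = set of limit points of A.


A' = {36, 37, 38, 40}

For each x ∈ X, list the open sets U ∈ τ with x ∈ U, then check whether U ∩ (A ∖ {x}) ≠ ∅ for every such U.
  x = 36: opens ∋ x are {36, 37, 39, 40}, {36, 37, 38, 39, 40}; each meets A ∖ {36}, so x IS a limit point.
  x = 37: opens ∋ x are {37, 39}, {37, 38, 39}, {36, 37, 39, 40}, {36, 37, 38, 39, 40}; each meets A ∖ {37}, so x IS a limit point.
  x = 38: opens ∋ x are {37, 38, 39}, {36, 37, 38, 39, 40}; each meets A ∖ {38}, so x IS a limit point.
  x = 39: open {39} ∋ x has {39} ∩ (A ∖ {39}) = ∅, so x is NOT a limit point.
  x = 40: opens ∋ x are {36, 37, 39, 40}, {36, 37, 38, 39, 40}; each meets A ∖ {40}, so x IS a limit point.
Collecting: A' = {36, 37, 38, 40}.


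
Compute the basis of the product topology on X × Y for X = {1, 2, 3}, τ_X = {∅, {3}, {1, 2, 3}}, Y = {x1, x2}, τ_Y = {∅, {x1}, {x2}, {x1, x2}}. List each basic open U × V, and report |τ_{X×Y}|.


Basis B = {∅ × ∅, {3} × {x1}, {3} × {x2}, {3} × {x1, x2}, {1, 2, 3} × {x1}, {1, 2, 3} × {x2}, {1, 2, 3} × {x1, x2}}; |τ_{X×Y}| = 9.

Enumerate products U × V with U ∈ τ_X, V ∈ τ_Y (deduplicated):
  ∅ × ∅ = {} (∅)
  {3} × {x1} = {(3,x1)}
  {3} × {x2} = {(3,x2)}
  {3} × {x1, x2} = {(3,x1), (3,x2)}
  {1, 2, 3} × {x1} = {(1,x1), (2,x1), (3,x1)}
  {1, 2, 3} × {x2} = {(1,x2), (2,x2), (3,x2)}
  {1, 2, 3} × {x1, x2} = {(1,x1), (1,x2), (2,x1), (2,x2), (3,x1), (3,x2)}
These 7 distinct sets form the basis B.
Close under arbitrary unions to get τ_{X×Y}; counting gives |τ_{X×Y}| = 9.


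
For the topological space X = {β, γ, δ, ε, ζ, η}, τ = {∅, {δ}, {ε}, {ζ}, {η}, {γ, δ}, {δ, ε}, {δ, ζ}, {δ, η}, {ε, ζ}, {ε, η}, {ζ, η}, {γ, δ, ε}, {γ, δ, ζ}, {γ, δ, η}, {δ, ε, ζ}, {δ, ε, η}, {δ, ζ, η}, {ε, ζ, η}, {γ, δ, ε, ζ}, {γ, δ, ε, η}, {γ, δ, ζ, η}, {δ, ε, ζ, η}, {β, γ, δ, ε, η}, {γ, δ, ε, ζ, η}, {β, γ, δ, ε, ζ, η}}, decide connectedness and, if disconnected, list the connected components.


(X, τ) is disconnected; components = [{ζ}, {β, γ, δ, ε, η}].

Find clopen sets (U ∈ τ with X ∖ U ∈ τ):
  U = ∅, X ∖ U = {β, γ, δ, ε, ζ, η} — both open, so U is clopen.
  U = {ζ}, X ∖ U = {β, γ, δ, ε, η} — both open, so U is clopen.
  U = {β, γ, δ, ε, η}, X ∖ U = {ζ} — both open, so U is clopen.
  U = {β, γ, δ, ε, ζ, η}, X ∖ U = ∅ — both open, so U is clopen.
Nontrivial clopen(s) exist: e.g. {ζ}. So (X, τ) is disconnected.
Compute connected components by grouping points that agree on all clopens:
  component: {ζ}
  component: {β, γ, δ, ε, η}


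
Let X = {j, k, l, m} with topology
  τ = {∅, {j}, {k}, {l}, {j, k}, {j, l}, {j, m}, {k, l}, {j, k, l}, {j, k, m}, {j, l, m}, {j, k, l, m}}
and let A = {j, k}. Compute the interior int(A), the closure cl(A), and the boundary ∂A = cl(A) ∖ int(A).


int(A) = {j, k}, cl(A) = {j, k, m}, ∂A = {m}.

Closed sets in (X, τ) are complements of opens:
  closed(X, τ) = {∅, {k}, {l}, {m}, {j, m}, {k, l}, {k, m}, {l, m}, {j, k, m}, {j, l, m}, {k, l, m}, {j, k, l, m}}.
int(A) = ⋃ {U ∈ τ : U ⊆ A}. Opens contained in A: ∅, {j}, {k}, {j, k}.
Taking the union of these: int(A) = {j, k}.
cl(A) = ⋂ {C closed : A ⊆ C}. Closed sets containing A: {j, k, m}, {j, k, l, m}.
Intersecting these: cl(A) = {j, k, m}.
∂A = cl(A) ∖ int(A) = {j, k, m} ∖ {j, k} = {m}.


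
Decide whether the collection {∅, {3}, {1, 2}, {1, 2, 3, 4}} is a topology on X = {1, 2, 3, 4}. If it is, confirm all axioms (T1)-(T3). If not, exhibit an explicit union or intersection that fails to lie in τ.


τ is NOT a topology on X.

Axiom (T1): ∅ ∈ τ? Yes; X ∈ τ? Yes.
Axiom (T2/T3): check pairwise unions and intersections of members of τ.
Counterexample for (T2): {3} ∪ {1, 2} = {1, 2, 3} ∉ τ. Therefore τ is NOT a topology.


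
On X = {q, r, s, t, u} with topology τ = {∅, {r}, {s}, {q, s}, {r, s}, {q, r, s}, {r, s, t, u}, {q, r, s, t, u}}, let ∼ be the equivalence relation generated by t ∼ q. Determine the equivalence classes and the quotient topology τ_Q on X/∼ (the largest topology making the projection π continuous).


X/∼ = {[q=t], [r], [s], [u]}; |τ_Q| = 5.

Equivalence classes: [q=t], [r], [s], [u].
Quotient map π: X → X/∼ sends q ↦ [q=t], r ↦ [r], s ↦ [s], t ↦ [q=t], u ↦ [u].
For each subset V ⊆ X/∼, compute π^{-1}(V) ⊆ X and check whether π^{-1}(V) ∈ τ. V is open in τ_Q iff π^{-1}(V) ∈ τ.
  V = {}: π^{-1}(V) = ∅ ∈ τ ✓.
  V = {[q=t]}: π^{-1}(V) = {q, t} ∉ τ ✗.
  V = {[r]}: π^{-1}(V) = {r} ∈ τ ✓.
  V = {[q=t], [r]}: π^{-1}(V) = {q, r, t} ∉ τ ✗.
  V = {[s]}: π^{-1}(V) = {s} ∈ τ ✓.
  V = {[q=t], [s]}: π^{-1}(V) = {q, s, t} ∉ τ ✗.
  V = {[r], [s]}: π^{-1}(V) = {r, s} ∈ τ ✓.
  V = {[q=t], [r], [s]}: π^{-1}(V) = {q, r, s, t} ∉ τ ✗.
  V = {[u]}: π^{-1}(V) = {u} ∉ τ ✗.
  V = {[q=t], [u]}: π^{-1}(V) = {q, t, u} ∉ τ ✗.
  V = {[r], [u]}: π^{-1}(V) = {r, u} ∉ τ ✗.
  V = {[q=t], [r], [u]}: π^{-1}(V) = {q, r, t, u} ∉ τ ✗.
  V = {[s], [u]}: π^{-1}(V) = {s, u} ∉ τ ✗.
  V = {[q=t], [s], [u]}: π^{-1}(V) = {q, s, t, u} ∉ τ ✗.
  V = {[r], [s], [u]}: π^{-1}(V) = {r, s, u} ∉ τ ✗.
  V = {[q=t], [r], [s], [u]}: π^{-1}(V) = {q, r, s, t, u} ∈ τ ✓.
Open sets in the quotient: τ_Q = {{}, {[r]}, {[s]}, {[r], [s]}, {[q=t], [r], [s], [u]}} (5 elements).
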